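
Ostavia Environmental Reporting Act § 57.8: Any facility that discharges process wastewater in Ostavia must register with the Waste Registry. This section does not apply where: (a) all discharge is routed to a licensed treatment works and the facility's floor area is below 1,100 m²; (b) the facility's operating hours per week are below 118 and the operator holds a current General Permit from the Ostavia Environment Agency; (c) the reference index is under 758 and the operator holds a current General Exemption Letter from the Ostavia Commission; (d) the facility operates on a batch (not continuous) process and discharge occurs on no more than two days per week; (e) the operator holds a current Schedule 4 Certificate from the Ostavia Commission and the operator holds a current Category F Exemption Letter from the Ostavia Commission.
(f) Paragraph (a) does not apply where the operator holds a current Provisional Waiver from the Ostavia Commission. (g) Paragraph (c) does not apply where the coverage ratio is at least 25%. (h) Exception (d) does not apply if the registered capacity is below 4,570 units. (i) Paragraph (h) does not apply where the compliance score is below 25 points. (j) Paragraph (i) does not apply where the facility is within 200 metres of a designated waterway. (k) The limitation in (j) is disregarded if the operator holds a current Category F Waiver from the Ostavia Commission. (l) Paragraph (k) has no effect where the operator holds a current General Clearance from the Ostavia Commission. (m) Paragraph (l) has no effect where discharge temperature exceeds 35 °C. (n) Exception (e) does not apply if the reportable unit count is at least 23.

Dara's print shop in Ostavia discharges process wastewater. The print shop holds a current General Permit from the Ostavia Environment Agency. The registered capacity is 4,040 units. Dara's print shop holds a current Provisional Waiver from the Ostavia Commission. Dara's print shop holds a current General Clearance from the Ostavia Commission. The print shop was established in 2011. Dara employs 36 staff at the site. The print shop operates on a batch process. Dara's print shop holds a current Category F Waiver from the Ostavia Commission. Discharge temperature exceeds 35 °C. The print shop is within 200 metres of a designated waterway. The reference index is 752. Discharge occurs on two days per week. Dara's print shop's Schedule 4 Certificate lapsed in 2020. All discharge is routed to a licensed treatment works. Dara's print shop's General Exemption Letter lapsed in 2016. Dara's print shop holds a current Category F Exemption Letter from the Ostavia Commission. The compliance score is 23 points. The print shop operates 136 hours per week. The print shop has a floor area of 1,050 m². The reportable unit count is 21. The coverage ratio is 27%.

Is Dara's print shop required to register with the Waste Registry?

No — exception (d) applies; Dara's print shop is not required to register with the Waste Registry.

Exception (a) is satisfied on its face — discharge is routed to a licensed treatment works; the facility's floor area is 1,050 m², below the 1,100 m² limit. But: (f) operates against (a): a current Provisional Waiver is held. (a) is therefore removed.
Exception (b) requires that the facility's operating hours per week are below 118; but the facility's operating hours per week are 136, not below 118, so (b) is unavailable.
Exception (c) requires that the operator holds a current General Exemption Letter from the Ostavia Commission; but there is no General Exemption Letter in force, so (c) is unavailable.
Exception (d) is satisfied on its face — the facility operates on a batch process; discharge occurs on no more than two days per week. Applying paragraphs (h)–(m): (h) would limit (d) — the registered capacity is 4,040 units, below the 4,570 units limit — but (i) sets (h) aside: (i) is triggered — the compliance score is 23 points, below the 25 points limit. (j) is engaged (the print shop is within 200 m of a designated waterway), but is set aside by (k): (k) operates — a current Category F Waiver is held. (l) applies (a current General Clearance is held), but is itself disapplied by (m): (m) operates against (l): discharge temperature exceeds 35 °C. So (d) applies.
Exception (e) requires that the operator holds a current Schedule 4 Certificate from the Ostavia Commission; but the Schedule 4 Certificate is not current, so (e) is unavailable.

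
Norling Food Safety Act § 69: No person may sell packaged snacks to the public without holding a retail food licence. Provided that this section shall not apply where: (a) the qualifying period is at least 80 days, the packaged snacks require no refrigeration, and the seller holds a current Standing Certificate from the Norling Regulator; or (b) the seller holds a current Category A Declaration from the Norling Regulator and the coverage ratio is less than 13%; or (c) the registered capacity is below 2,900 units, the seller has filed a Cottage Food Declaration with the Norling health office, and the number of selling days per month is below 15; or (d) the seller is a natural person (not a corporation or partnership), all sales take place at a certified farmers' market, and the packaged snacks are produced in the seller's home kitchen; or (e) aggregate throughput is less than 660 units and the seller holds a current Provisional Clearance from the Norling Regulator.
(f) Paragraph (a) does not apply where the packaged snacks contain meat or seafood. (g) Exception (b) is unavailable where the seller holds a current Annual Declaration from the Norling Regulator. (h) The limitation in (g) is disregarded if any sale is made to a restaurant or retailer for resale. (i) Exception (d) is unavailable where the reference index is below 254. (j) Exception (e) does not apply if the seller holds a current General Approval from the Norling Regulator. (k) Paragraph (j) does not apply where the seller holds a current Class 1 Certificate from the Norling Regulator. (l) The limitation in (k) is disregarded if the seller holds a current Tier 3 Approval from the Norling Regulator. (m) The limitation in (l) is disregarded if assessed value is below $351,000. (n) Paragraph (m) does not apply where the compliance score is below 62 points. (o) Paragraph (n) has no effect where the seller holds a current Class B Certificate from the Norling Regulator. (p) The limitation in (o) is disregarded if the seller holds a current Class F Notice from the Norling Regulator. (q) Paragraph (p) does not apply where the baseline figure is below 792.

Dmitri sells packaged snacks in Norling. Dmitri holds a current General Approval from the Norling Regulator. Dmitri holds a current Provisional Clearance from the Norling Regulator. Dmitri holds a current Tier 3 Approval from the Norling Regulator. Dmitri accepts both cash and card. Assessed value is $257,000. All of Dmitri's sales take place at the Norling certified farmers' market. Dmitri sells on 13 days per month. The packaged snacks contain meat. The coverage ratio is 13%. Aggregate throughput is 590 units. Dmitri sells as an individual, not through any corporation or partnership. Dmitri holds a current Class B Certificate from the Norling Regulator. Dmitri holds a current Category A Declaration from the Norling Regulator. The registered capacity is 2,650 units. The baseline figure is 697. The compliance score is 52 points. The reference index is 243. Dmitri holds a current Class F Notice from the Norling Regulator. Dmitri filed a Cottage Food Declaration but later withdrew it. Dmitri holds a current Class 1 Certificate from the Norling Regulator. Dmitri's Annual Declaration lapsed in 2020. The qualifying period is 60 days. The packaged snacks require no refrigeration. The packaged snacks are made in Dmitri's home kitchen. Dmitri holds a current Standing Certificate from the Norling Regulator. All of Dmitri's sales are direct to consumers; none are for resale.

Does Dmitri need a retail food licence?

No — exception (e) applies; Dmitri is not required to hold a retail food licence.

Exception (a) fails — the qualifying period is 60 days, short of 80 days.
Exception (b) requires that the coverage ratio is less than 13%; but the coverage ratio is 13%, not less than 13%, so (b) is unavailable.
Exception (c) does not apply: the Cottage Food Declaration was withdrawn.
Exception (d) is satisfied on its face — the seller is a natural person; all sales are at a certified farmers' market; the packaged snacks are home-kitchen produced. But: (i) operates against (d): the reference index is 243, below the 254 limit. So (d) is unavailable.
All of (e)'s requirements are met (aggregate throughput is 590 units, less than the 660 units limit; a current Provisional Clearance is held). As to paragraphs (j)–(q): (j) would limit (e) — a current General Approval is held — but (k) sets (j) aside: (k) operates against (j): a current Class 1 Certificate is held. (l) is engaged (a current Tier 3 Approval is held), but is set aside by (m): (m) operates against (l): assessed value is $257,000, below the $351,000 limit. (n) is triggered (the compliance score is 52 points, below the 62 points limit), but yields to (o): (o) operates against (n): a current Class B Certificate is held. (p) would limit (o) — a current Class F Notice is held — but (q) sets (p) aside: (q) operates — the baseline figure is 697, below the 792 limit. So (e) applies.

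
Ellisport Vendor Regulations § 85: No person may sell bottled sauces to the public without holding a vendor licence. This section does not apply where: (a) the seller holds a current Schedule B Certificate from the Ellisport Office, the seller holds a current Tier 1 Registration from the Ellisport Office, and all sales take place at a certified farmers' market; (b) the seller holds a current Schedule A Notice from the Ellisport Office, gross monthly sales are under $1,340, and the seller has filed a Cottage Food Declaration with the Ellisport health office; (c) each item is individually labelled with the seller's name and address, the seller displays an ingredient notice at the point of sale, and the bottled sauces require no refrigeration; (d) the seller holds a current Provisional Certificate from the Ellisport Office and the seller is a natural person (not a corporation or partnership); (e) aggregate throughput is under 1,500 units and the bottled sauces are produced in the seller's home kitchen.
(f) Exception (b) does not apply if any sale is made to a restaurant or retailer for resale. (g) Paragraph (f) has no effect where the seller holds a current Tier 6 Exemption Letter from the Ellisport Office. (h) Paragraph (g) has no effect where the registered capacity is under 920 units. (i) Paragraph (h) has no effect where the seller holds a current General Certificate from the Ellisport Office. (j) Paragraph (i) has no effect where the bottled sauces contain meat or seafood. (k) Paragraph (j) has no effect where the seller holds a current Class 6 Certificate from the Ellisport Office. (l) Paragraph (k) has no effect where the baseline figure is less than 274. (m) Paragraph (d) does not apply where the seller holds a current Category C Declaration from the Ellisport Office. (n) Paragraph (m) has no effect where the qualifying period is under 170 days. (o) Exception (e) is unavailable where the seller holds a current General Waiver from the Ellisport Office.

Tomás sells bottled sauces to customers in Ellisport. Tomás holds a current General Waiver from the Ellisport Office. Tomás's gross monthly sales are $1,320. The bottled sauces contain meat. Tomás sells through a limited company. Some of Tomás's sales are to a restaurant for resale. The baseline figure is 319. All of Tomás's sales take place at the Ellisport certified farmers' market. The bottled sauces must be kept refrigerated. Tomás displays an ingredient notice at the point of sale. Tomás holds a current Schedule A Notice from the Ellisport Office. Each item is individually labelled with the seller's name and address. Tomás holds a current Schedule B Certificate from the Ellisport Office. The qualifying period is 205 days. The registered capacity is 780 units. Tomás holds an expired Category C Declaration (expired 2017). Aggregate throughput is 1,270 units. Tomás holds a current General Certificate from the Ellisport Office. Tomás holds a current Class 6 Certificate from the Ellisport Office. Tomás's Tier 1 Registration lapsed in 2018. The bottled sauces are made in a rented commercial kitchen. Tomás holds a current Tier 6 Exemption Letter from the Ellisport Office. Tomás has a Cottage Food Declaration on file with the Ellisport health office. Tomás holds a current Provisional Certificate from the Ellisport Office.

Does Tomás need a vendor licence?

Exception (a) fails — no current Tier 1 Registration is held.
Exception (b) is satisfied on its face — a current Schedule A Notice is held; gross monthly sales are $1,320, under the $1,340 limit; a Cottage Food Declaration is on file. Applying paragraphs (f)–(l): (f) is engaged (some sales are to a restaurant for resale), but is set aside by (g): (g) operates against (f): a current Tier 6 Exemption Letter is held. (h) is triggered (the registered capacity is 780 units, under the 920 units limit), but is itself disapplied by (i): (i) operates against (h): a current General Certificate is held. (j) would limit (i) — the bottled sauces contain meat — but (k) sets (j) aside: (k) operates against (j): a current Class 6 Certificate is held. (l), which would lift (k), does not operate here — the baseline figure is 319, not less than 274. Exception (b) stands.
Exception (c) does not apply: the bottled sauces require refrigeration.
Exception (d) does not apply: the seller operates through a limited company.
Exception (e) does not apply: the bottled sauces are made in a commercial kitchen, not a home kitchen.

No — exception (b) applies; Tomás is not required to hold a vendor licence.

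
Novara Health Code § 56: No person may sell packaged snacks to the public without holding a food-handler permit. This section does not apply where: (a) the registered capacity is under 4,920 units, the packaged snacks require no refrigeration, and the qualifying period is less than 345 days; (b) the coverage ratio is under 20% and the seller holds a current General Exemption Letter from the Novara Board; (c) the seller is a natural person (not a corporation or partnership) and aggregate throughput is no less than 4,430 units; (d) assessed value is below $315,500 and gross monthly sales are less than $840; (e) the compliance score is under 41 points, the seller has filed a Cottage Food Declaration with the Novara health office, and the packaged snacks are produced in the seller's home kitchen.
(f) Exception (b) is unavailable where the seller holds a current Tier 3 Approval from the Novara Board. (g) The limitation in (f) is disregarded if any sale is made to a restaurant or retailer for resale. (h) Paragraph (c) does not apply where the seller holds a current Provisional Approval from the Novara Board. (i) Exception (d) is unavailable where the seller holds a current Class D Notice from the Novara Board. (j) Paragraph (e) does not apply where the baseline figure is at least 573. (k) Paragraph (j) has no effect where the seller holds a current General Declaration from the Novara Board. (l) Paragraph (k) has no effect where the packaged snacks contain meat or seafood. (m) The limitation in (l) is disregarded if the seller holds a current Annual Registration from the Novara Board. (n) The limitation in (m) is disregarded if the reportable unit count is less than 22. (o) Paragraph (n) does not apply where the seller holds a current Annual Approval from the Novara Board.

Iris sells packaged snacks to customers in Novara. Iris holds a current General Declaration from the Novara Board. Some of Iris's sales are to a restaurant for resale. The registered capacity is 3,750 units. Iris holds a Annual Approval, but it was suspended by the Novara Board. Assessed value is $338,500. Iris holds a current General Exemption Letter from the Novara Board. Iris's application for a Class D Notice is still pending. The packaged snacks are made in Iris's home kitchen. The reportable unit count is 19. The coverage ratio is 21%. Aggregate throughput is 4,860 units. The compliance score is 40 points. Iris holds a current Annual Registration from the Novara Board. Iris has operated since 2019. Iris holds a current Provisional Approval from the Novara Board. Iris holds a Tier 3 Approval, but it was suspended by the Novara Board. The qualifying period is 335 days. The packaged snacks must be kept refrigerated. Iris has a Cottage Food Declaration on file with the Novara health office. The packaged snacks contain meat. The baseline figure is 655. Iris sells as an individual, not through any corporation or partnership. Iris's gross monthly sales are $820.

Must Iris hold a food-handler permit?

Yes — Iris must hold a food-handler permit.

Exception (a) fails — the packaged snacks require refrigeration.
Exception (b) requires that the coverage ratio is under 20%; but the coverage ratio is 21%, not under 20%, so (b) is unavailable.
Exception (c) is satisfied on its face — the seller is a natural person; aggregate throughput is 4,860 units, meeting the 4,430 units threshold. However, paragraph (h) must be considered: (h) is triggered — a current Provisional Approval is held. Exception (c) does not apply.
Exception (d) requires that assessed value is below $315,500; but assessed value is $338,500, not below $315,500, so (d) is unavailable.
Exception (e)'s conditions are all satisfied: the compliance score is 40 points, under the 41 points limit; a Cottage Food Declaration is on file; the packaged snacks are home-kitchen produced. But: (j) is triggered — the baseline figure is 655, meeting the 573 threshold. (k) would limit (j) — a current General Declaration is held — but (l) sets (k) aside: (l) operates — the packaged snacks contain meat. (m) would limit (l) — a current Annual Registration is held — but (n) sets (m) aside: (n) operates against (m): the reportable unit count is 19, less than the 22 limit. (o) is inapplicable (no current Annual Approval is held), so (n) stands. (e) is therefore removed.
None of the exceptions is available; § 56 applies in full.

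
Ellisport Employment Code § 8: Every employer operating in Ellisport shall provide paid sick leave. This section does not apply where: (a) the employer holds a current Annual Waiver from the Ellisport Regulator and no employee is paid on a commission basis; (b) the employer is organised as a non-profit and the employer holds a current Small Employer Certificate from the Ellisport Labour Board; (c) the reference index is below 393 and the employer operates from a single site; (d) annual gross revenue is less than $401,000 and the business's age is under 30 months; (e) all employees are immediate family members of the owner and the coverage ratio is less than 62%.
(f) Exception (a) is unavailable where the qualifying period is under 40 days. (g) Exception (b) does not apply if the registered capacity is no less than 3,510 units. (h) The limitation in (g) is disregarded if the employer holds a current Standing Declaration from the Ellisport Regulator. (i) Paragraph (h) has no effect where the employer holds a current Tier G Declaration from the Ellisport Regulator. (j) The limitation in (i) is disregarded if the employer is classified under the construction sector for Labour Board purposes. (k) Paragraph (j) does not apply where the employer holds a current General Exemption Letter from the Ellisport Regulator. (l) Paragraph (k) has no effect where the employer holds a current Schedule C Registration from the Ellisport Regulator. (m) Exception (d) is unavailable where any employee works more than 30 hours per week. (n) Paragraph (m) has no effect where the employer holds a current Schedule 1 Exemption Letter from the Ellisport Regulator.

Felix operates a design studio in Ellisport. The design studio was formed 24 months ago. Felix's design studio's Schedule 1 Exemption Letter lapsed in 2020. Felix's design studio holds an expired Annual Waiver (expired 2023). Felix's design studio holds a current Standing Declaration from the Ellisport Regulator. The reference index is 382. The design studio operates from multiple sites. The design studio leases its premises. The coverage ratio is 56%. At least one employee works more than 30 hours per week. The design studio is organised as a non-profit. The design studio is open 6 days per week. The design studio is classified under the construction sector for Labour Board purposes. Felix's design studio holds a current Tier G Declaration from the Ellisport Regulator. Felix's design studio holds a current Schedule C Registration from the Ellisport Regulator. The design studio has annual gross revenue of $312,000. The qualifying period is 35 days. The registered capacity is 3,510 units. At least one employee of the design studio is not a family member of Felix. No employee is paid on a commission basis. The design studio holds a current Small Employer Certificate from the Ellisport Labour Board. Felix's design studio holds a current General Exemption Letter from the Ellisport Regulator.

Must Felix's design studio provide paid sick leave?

No — exception (b) applies; Felix's design studio is not required to provide paid sick leave.

Exception (a) fails — the Annual Waiver is not current.
All of (b)'s requirements are met (the employer is a non-profit; a current Small Employer Certificate is held). Under paragraphs (g)–(l): (g) would limit (b) — the registered capacity is 3,510 units, meeting the 3,510 units threshold — but (h) sets (g) aside: (h) operates against (g): a current Standing Declaration is held. (i) is engaged (a current Tier G Declaration is held), but is overridden by (j): (j) operates against (i): the design studio is classified under the construction sector. (k) applies (a current General Exemption Letter is held), but is displaced by (l): (l) operates against (k): a current Schedule C Registration is held. (b) remains available.
Exception (c) does not apply: the employer operates from multiple sites.
Exception (d) is satisfied on its face — annual gross revenue is $312,000, less than the $401,000 limit; the business's age is 24 months, under the 30 months limit. But applying paragraphs (m)–(n): (m) operates — at least one employee exceeds 30 hours/week. (n), which would lift (m), is not triggered — no current Schedule 1 Exemption Letter is held. (d) is therefore removed.
Exception (e) fails — at least one employee is not a family member.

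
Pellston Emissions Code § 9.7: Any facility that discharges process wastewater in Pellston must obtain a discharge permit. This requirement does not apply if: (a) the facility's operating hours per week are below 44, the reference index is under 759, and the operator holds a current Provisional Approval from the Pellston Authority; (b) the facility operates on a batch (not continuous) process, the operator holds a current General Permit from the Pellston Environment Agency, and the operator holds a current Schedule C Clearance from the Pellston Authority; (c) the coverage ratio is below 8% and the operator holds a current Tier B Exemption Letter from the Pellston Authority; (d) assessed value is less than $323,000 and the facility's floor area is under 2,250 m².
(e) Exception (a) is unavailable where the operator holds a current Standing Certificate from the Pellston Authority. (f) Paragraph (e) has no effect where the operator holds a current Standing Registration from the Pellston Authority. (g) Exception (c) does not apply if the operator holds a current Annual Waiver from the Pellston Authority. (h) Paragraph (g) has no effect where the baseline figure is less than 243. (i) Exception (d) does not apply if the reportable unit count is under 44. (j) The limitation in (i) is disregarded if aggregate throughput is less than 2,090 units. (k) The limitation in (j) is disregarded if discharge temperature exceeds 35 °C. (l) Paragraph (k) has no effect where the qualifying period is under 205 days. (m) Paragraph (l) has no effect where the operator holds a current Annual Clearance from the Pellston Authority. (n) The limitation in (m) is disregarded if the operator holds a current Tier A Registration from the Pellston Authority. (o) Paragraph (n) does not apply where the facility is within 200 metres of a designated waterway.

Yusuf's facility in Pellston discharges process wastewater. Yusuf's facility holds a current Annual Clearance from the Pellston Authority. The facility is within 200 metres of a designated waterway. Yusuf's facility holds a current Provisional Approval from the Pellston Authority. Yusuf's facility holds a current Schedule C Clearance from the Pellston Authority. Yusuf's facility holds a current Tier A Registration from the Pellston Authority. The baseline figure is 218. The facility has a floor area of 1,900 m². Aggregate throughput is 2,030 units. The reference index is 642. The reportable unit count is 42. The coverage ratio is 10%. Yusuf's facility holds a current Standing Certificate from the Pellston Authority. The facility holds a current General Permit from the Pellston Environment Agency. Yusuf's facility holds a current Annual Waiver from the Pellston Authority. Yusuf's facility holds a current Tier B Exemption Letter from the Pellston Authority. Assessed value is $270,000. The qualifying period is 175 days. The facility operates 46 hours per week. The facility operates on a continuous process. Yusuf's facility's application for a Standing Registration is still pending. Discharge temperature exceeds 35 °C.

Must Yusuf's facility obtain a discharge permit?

Yes — Yusuf's facility must obtain a discharge permit.

Exception (a) does not apply: the facility's operating hours per week are 46, not below 44.
Exception (b) does not apply: the facility operates on a continuous process.
Exception (c) fails — the coverage ratio is 10%, not below 8%.
Exception (d) is satisfied on its face — assessed value is $270,000, less than the $323,000 limit; the facility's floor area is 1,900 m², under the 2,250 m² limit. But applying paragraphs (i)–(o): (i) is engaged — the reportable unit count is 42, under the 44 limit. (j) applies (aggregate throughput is 2,030 units, less than the 2,090 units limit), but is itself disapplied by (k): (k) is triggered — discharge temperature exceeds 35 °C. (l) would limit (k) — the qualifying period is 175 days, under the 205 days limit — but (m) sets (l) aside: (m) operates against (l): a current Annual Clearance is held. (n) would limit (m) — a current Tier A Registration is held — but (o) sets (n) aside: (o) is triggered — the facility is within 200 m of a designated waterway. Exception (d) does not apply.
Every exception is unavailable, so the rule governs.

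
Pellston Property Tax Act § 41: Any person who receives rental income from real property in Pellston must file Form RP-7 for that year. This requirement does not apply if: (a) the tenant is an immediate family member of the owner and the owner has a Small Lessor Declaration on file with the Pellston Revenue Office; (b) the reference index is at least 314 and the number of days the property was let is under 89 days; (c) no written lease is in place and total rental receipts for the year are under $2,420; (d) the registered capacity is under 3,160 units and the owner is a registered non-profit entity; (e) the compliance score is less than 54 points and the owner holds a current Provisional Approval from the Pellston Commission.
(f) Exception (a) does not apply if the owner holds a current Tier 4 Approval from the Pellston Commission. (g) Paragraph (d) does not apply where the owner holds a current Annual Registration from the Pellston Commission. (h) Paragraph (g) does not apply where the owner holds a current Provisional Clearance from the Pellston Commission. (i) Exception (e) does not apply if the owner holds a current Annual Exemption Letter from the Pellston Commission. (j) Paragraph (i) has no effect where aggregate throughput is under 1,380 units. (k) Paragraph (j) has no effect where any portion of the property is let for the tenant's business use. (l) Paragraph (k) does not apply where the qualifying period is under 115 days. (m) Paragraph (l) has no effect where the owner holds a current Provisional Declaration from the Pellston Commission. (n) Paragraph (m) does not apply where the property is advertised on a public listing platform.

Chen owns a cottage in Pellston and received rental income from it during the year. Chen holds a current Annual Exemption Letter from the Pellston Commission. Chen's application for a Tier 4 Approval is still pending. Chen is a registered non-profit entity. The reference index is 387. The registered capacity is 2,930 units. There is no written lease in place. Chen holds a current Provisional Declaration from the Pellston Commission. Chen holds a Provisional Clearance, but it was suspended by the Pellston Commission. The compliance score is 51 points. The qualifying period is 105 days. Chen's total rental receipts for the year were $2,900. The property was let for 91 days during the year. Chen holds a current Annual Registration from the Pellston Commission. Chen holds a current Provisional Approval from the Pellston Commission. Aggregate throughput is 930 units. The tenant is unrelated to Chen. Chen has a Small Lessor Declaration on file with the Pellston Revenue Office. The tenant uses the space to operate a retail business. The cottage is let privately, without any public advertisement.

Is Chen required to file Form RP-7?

Exception (a) fails — the tenant is unrelated to the owner.
Exception (b) requires that the number of days the property was let is under 89 days; but the number of days the property was let is 91 days, not under 89 days, so (b) is unavailable.
Exception (c) does not apply: total rental receipts for the year are $2,900, not under $2,420.
Exception (d)'s conditions are all satisfied: the registered capacity is 2,930 units, under the 3,160 units limit; Chen is a registered non-profit. But applying paragraphs (g)–(h): (g) is engaged — a current Annual Registration is held. (h) is inapplicable (the Provisional Clearance is not current), so (g) stands. So (d) is unavailable.
Exception (e)'s conditions are all satisfied: the compliance score is 51 points, less than the 54 points limit; a current Provisional Approval is held. However, paragraphs (i)–(n) must be considered: (i) operates against (e): a current Annual Exemption Letter is held. (j) is triggered (aggregate throughput is 930 units, under the 1,380 units limit), but is itself disapplied by (k): (k) is engaged — the space is let for business use. (l) is engaged (the qualifying period is 105 days, under the 115 days limit), but is displaced by (m): (m) operates against (l): a current Provisional Declaration is held. (n), which would lift (m), does not operate here — the property is let privately without advertisement. (e) is therefore removed.
No exception applies. The general rule governs.

Yes — Chen must file Form RP-7.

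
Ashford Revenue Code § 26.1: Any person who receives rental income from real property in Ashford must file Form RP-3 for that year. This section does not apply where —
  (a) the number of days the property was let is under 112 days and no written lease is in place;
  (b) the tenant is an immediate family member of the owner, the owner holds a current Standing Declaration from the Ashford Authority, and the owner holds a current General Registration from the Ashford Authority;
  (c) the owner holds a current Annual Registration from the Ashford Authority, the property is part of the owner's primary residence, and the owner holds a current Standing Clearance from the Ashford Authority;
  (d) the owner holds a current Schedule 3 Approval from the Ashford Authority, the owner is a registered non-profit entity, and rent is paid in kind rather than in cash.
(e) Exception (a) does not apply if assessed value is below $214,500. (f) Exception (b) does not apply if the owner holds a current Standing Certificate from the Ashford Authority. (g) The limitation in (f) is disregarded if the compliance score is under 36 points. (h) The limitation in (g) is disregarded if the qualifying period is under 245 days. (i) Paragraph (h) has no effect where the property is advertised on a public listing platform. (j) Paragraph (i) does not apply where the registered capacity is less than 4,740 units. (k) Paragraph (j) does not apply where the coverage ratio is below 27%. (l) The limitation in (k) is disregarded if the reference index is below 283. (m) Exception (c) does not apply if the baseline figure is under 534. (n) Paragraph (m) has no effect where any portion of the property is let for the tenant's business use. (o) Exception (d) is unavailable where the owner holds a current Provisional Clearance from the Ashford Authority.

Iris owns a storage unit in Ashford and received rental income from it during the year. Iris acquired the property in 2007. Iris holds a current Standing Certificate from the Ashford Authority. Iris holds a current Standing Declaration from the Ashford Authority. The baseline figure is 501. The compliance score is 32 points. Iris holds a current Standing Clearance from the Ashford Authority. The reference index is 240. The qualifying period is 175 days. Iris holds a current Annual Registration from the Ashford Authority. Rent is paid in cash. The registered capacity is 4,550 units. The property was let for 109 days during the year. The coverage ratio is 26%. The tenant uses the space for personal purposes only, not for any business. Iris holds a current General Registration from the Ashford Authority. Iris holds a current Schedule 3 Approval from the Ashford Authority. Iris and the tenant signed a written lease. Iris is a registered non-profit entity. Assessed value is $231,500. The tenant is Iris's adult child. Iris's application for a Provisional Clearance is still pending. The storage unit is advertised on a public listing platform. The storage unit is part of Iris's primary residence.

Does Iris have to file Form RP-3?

Yes — Iris must file Form RP-3.

Exception (a) does not apply: a written lease is in place.
All of (b)'s requirements are met (the tenant is an immediate family member; a current Standing Declaration is held; a current General Registration is held). But applying paragraphs (f)–(l): (f) operates against (b): a current Standing Certificate is held. (g) operates (the compliance score is 32 points, under the 36 points limit), but yields to (h): (h) is triggered — the qualifying period is 175 days, under the 245 days limit. (i) would limit (h) — the property is publicly advertised — but (j) sets (i) aside: (j) operates against (i): the registered capacity is 4,550 units, less than the 4,740 units limit. (k) would limit (j) — the coverage ratio is 26%, below the 27% limit — but (l) sets (k) aside: (l) operates against (k): the reference index is 240, below the 283 limit. So (b) is unavailable.
Exception (c)'s conditions are all satisfied: a current Annual Registration is held; the storage unit is part of the primary residence; a current Standing Clearance is held. However, paragraphs (m)–(n) must be considered: (m) operates — the baseline figure is 501, under the 534 limit. (n), which would lift (m), is not engaged — the space is used for personal purposes only. So (c) is unavailable.
Exception (d) requires that rent is paid in kind rather than in cash; but rent is paid in cash, so (d) is unavailable.
No exception displaces § 26.1.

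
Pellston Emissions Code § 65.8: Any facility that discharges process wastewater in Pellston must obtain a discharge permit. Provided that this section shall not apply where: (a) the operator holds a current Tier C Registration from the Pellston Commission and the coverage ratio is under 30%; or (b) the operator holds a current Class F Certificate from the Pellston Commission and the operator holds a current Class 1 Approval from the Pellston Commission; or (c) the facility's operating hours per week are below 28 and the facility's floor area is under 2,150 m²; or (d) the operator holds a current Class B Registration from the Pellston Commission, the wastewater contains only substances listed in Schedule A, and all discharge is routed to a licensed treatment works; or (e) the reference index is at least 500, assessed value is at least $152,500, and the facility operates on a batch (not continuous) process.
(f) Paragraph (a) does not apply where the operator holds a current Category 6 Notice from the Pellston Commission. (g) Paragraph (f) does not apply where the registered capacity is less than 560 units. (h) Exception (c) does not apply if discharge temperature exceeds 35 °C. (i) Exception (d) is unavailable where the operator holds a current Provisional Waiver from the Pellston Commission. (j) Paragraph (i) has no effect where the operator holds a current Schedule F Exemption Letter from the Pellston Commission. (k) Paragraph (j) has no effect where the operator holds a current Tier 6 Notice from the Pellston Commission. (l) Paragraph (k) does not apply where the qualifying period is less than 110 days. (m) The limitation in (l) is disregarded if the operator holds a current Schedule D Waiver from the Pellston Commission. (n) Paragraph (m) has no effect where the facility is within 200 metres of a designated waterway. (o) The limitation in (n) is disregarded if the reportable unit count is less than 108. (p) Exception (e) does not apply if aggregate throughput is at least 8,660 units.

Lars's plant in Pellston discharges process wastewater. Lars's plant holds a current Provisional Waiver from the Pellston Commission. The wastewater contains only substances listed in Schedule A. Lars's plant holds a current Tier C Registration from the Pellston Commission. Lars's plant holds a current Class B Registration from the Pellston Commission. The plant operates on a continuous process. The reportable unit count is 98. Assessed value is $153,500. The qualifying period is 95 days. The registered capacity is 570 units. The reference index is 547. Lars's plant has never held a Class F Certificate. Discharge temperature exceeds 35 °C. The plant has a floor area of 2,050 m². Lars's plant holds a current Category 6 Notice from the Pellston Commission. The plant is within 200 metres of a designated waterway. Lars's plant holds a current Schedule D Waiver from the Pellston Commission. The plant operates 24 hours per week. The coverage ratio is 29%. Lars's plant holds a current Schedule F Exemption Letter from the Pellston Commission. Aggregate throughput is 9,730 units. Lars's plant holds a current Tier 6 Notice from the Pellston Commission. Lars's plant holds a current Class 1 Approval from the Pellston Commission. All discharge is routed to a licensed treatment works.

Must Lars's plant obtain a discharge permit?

Exception (a) is satisfied on its face — a current Tier C Registration is held; the coverage ratio is 29%, under the 30% limit. But applying paragraphs (f)–(g): (f) is triggered — a current Category 6 Notice is held. (g), which would lift (f), is not triggered — the registered capacity is 570 units, not less than 560 units. (a) is therefore removed.
Exception (b) requires that the operator holds a current Class F Certificate from the Pellston Commission; but there is no Class F Certificate in force, so (b) is unavailable.
Exception (c): the facility's operating hours per week are 24, below the 28 limit; the facility's floor area is 2,050 m², under the 2,150 m² limit — every condition holds. But: (h) applies — discharge temperature exceeds 35 °C. Exception (c) does not apply.
All of (d)'s requirements are met (a current Class B Registration is held; the wastewater is Schedule-A-only; discharge is routed to a licensed treatment works). However, paragraphs (i)–(o) must be considered: (i) applies — a current Provisional Waiver is held. (j) is engaged (a current Schedule F Exemption Letter is held), but is displaced by (k): (k) operates against (j): a current Tier 6 Notice is held. (l) operates (the qualifying period is 95 days, less than the 110 days limit), but is set aside by (m): (m) operates against (l): a current Schedule D Waiver is held. (n) is engaged (the plant is within 200 m of a designated waterway), but yields to (o): (o) operates against (n): the reportable unit count is 98, less than the 108 limit. So (d) is unavailable.
Exception (e) fails — the facility operates on a continuous process.
Every exception is unavailable, so the rule governs.

Yes — Lars's plant must obtain a discharge permit.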